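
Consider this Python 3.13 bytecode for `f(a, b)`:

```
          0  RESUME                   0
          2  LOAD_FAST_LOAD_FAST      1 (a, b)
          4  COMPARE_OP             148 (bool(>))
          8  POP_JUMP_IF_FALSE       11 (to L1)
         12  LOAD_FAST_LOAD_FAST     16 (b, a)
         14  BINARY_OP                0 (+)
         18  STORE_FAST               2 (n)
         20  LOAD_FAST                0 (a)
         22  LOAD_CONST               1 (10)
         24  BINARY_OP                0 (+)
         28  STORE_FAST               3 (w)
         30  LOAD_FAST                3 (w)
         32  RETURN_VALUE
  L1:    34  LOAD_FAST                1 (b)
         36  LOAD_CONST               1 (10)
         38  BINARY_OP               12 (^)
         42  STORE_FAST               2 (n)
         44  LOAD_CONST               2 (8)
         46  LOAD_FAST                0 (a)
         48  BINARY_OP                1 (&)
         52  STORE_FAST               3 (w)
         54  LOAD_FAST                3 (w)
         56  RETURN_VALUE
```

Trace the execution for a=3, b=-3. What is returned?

LOAD_FAST_LOAD_FAST a,b → push 3,-3. Stack: [3, -3]
COMPARE_OP bool(>) → 3 vs -3 = True. Stack: [True]
POP_JUMP_IF_FALSE → pop True; no jump. Stack: []
LOAD_FAST_LOAD_FAST b,a → push -3,3. Stack: [-3, 3]
BINARY_OP + → -3 + 3 = 0. Stack: [0]
STORE_FAST n → n=0. Stack: []
LOAD_FAST a → push 3. Stack: [3]
LOAD_CONST → push 10. Stack: [3, 10]
BINARY_OP + → 3 + 10 = 13. Stack: [13]
STORE_FAST w → w=13. Stack: []
LOAD_FAST w → push 13. Stack: [13]
RETURN_VALUE → return 13.

13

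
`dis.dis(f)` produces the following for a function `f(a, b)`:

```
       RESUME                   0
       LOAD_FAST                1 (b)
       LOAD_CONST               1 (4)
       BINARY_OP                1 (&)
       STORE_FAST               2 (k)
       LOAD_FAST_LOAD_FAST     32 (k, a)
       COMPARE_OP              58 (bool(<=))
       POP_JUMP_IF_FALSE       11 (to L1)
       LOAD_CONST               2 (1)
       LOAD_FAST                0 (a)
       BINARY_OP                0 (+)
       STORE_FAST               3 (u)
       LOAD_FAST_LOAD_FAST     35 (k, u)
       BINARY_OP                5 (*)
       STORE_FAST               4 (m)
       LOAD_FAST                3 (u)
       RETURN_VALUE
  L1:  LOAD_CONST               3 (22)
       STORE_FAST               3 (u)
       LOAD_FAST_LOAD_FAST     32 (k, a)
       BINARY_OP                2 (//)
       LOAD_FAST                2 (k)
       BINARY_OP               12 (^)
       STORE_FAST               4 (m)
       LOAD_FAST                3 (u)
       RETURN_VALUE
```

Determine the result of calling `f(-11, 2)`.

22

LOAD_FAST b → push 2. Stack: [2]
LOAD_CONST → push 4. Stack: [2, 4]
BINARY_OP & → 2 & 4 = 0. Stack: [0]
STORE_FAST k → k=0. Stack: []
LOAD_FAST_LOAD_FAST k,a → push 0,-11. Stack: [0, -11]
COMPARE_OP bool(<=) → 0 vs -11 = False. Stack: [False]
POP_JUMP_IF_FALSE → pop False; jump. Stack: []
LOAD_CONST → push 22. Stack: [22]
STORE_FAST u → u=22. Stack: []
LOAD_FAST_LOAD_FAST k,a → push 0,-11. Stack: [0, -11]
BINARY_OP // → 0 // -11 = 0. Stack: [0]
LOAD_FAST k → push 0. Stack: [0, 0]
BINARY_OP ^ → 0 ^ 0 = 0. Stack: [0]
STORE_FAST m → m=0. Stack: []
LOAD_FAST u → push 22. Stack: [22]
RETURN_VALUE → return 22.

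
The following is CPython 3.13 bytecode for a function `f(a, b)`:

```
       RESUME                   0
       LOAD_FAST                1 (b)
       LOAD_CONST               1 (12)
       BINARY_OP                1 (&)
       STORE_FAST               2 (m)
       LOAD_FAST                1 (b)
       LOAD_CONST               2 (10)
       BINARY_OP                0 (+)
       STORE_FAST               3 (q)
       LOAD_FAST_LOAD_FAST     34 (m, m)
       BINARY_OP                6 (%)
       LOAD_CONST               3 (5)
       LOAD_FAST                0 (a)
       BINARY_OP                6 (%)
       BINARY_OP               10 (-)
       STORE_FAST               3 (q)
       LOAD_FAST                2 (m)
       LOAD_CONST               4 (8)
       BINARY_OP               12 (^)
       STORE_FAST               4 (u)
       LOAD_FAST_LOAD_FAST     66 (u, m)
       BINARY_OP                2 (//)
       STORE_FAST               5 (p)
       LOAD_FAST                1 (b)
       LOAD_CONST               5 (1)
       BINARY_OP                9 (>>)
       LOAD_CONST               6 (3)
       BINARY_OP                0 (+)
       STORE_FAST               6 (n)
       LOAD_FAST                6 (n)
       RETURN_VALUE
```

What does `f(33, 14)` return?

10

LOAD_FAST b → push 14. Stack: [14]
LOAD_CONST → push 12. Stack: [14, 12]
BINARY_OP & → 14 & 12 = 12. Stack: [12]
STORE_FAST m → m=12. Stack: []
LOAD_FAST b → push 14. Stack: [14]
LOAD_CONST → push 10. Stack: [14, 10]
BINARY_OP + → 14 + 10 = 24. Stack: [24]
STORE_FAST q → q=24. Stack: []
LOAD_FAST_LOAD_FAST m,m → push 12,12. Stack: [12, 12]
BINARY_OP % → 12 % 12 = 0. Stack: [0]
LOAD_CONST → push 5. Stack: [0, 5]
LOAD_FAST a → push 33. Stack: [0, 5, 33]
BINARY_OP % → 5 % 33 = 5. Stack: [0, 5]
BINARY_OP - → 0 - 5 = -5. Stack: [-5]
STORE_FAST q → q=-5. Stack: []
LOAD_FAST m → push 12. Stack: [12]
LOAD_CONST → push 8. Stack: [12, 8]
BINARY_OP ^ → 12 ^ 8 = 4. Stack: [4]
STORE_FAST u → u=4. Stack: []
LOAD_FAST_LOAD_FAST u,m → push 4,12. Stack: [4, 12]
BINARY_OP // → 4 // 12 = 0. Stack: [0]
STORE_FAST p → p=0. Stack: []
LOAD_FAST b → push 14. Stack: [14]
LOAD_CONST → push 1. Stack: [14, 1]
BINARY_OP >> → 14 >> 1 = 7. Stack: [7]
LOAD_CONST → push 3. Stack: [7, 3]
BINARY_OP + → 7 + 3 = 10. Stack: [10]
STORE_FAST n → n=10. Stack: []
LOAD_FAST n → push 10. Stack: [10]
RETURN_VALUE → return 10.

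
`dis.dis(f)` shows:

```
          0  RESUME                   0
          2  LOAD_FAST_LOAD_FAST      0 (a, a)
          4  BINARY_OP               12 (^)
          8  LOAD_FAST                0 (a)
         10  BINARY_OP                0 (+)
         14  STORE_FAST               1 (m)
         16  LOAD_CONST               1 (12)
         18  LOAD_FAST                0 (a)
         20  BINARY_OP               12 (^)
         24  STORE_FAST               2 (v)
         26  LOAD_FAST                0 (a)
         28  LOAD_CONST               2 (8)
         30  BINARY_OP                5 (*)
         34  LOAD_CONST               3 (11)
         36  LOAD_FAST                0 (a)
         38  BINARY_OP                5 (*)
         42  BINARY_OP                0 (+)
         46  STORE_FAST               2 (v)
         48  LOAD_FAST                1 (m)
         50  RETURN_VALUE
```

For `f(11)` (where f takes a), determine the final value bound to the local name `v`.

LOAD_FAST_LOAD_FAST a,a → push 11,11. Stack: [11, 11]
BINARY_OP ^ → 11 ^ 11 = 0. Stack: [0]
LOAD_FAST a → push 11. Stack: [0, 11]
BINARY_OP + → 0 + 11 = 11. Stack: [11]
STORE_FAST m → m=11. Stack: []
LOAD_CONST → push 12. Stack: [12]
LOAD_FAST a → push 11. Stack: [12, 11]
BINARY_OP ^ → 12 ^ 11 = 7. Stack: [7]
STORE_FAST v → v=7. Stack: []
LOAD_FAST a → push 11. Stack: [11]
LOAD_CONST → push 8. Stack: [11, 8]
BINARY_OP * → 11 * 8 = 88. Stack: [88]
LOAD_CONST → push 11. Stack: [88, 11]
LOAD_FAST a → push 11. Stack: [88, 11, 11]
BINARY_OP * → 11 * 11 = 121. Stack: [88, 121]
BINARY_OP + → 88 + 121 = 209. Stack: [209]
STORE_FAST v → v=209. Stack: []
LOAD_FAST m → push 11. Stack: [11]
RETURN_VALUE → return 11.

209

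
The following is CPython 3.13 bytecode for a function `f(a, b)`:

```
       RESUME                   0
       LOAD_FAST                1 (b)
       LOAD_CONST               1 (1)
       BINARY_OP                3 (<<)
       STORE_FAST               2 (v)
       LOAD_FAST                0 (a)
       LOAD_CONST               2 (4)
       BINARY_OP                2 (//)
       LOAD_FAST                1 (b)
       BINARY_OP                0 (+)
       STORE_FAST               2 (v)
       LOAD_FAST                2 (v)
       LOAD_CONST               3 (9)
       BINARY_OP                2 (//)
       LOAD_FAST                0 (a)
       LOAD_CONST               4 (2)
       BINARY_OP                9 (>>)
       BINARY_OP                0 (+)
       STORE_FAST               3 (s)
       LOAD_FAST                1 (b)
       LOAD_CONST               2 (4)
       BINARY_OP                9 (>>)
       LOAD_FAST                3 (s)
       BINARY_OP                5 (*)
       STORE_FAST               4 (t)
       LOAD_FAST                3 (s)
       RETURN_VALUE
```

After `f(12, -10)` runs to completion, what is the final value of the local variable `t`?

-2

LOAD_FAST b → push -10. Stack: [-10]
LOAD_CONST → push 1. Stack: [-10, 1]
BINARY_OP << → -10 << 1 = -20. Stack: [-20]
STORE_FAST v → v=-20. Stack: []
LOAD_FAST a → push 12. Stack: [12]
LOAD_CONST → push 4. Stack: [12, 4]
BINARY_OP // → 12 // 4 = 3. Stack: [3]
LOAD_FAST b → push -10. Stack: [3, -10]
BINARY_OP + → 3 + -10 = -7. Stack: [-7]
STORE_FAST v → v=-7. Stack: []
LOAD_FAST v → push -7. Stack: [-7]
LOAD_CONST → push 9. Stack: [-7, 9]
BINARY_OP // → -7 // 9 = -1. Stack: [-1]
LOAD_FAST a → push 12. Stack: [-1, 12]
LOAD_CONST → push 2. Stack: [-1, 12, 2]
BINARY_OP >> → 12 >> 2 = 3. Stack: [-1, 3]
BINARY_OP + → -1 + 3 = 2. Stack: [2]
STORE_FAST s → s=2. Stack: []
LOAD_FAST b → push -10. Stack: [-10]
LOAD_CONST → push 4. Stack: [-10, 4]
BINARY_OP >> → -10 >> 4 = -1. Stack: [-1]
LOAD_FAST s → push 2. Stack: [-1, 2]
BINARY_OP * → -1 * 2 = -2. Stack: [-2]
STORE_FAST t → t=-2. Stack: []
LOAD_FAST s → push 2. Stack: [2]
RETURN_VALUE → return 2.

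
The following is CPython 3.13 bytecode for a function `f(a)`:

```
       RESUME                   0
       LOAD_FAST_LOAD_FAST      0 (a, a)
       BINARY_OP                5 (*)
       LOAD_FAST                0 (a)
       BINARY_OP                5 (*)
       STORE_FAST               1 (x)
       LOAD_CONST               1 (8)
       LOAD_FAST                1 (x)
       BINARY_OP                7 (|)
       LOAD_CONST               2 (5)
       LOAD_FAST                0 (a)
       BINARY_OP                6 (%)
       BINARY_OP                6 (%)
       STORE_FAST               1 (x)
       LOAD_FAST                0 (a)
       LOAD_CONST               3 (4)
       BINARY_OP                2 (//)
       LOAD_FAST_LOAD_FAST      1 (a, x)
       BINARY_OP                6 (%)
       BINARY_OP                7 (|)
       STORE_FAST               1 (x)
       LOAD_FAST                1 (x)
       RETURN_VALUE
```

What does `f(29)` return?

LOAD_FAST_LOAD_FAST a,a → push 29,29. Stack: [29, 29]
BINARY_OP * → 29 * 29 = 841. Stack: [841]
LOAD_FAST a → push 29. Stack: [841, 29]
BINARY_OP * → 841 * 29 = 24389. Stack: [24389]
STORE_FAST x → x=24389. Stack: []
LOAD_CONST → push 8. Stack: [8]
LOAD_FAST x → push 24389. Stack: [8, 24389]
BINARY_OP | → 8 | 24389 = 24397. Stack: [24397]
LOAD_CONST → push 5. Stack: [24397, 5]
LOAD_FAST a → push 29. Stack: [24397, 5, 29]
BINARY_OP % → 5 % 29 = 5. Stack: [24397, 5]
BINARY_OP % → 24397 % 5 = 2. Stack: [2]
STORE_FAST x → x=2. Stack: []
LOAD_FAST a → push 29. Stack: [29]
LOAD_CONST → push 4. Stack: [29, 4]
BINARY_OP // → 29 // 4 = 7. Stack: [7]
LOAD_FAST_LOAD_FAST a,x → push 29,2. Stack: [7, 29, 2]
BINARY_OP % → 29 % 2 = 1. Stack: [7, 1]
BINARY_OP | → 7 | 1 = 7. Stack: [7]
STORE_FAST x → x=7. Stack: []
LOAD_FAST x → push 7. Stack: [7]
RETURN_VALUE → return 7.

7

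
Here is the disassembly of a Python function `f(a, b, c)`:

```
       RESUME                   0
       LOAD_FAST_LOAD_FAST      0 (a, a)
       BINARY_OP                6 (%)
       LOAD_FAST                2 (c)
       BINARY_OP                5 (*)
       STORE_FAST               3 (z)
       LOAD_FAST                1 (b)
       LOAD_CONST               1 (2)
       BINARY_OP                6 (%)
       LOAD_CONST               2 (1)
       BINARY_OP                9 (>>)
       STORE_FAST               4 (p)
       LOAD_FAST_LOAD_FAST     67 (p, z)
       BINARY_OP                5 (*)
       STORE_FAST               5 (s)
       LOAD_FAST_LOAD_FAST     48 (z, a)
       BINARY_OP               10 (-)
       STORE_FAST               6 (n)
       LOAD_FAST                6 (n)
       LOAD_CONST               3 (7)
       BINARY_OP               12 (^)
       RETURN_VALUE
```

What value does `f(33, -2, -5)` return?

LOAD_FAST_LOAD_FAST a,a → push 33,33. Stack: [33, 33]
BINARY_OP % → 33 % 33 = 0. Stack: [0]
LOAD_FAST c → push -5. Stack: [0, -5]
BINARY_OP * → 0 * -5 = 0. Stack: [0]
STORE_FAST z → z=0. Stack: []
LOAD_FAST b → push -2. Stack: [-2]
LOAD_CONST → push 2. Stack: [-2, 2]
BINARY_OP % → -2 % 2 = 0. Stack: [0]
LOAD_CONST → push 1. Stack: [0, 1]
BINARY_OP >> → 0 >> 1 = 0. Stack: [0]
STORE_FAST p → p=0. Stack: []
LOAD_FAST_LOAD_FAST p,z → push 0,0. Stack: [0, 0]
BINARY_OP * → 0 * 0 = 0. Stack: [0]
STORE_FAST s → s=0. Stack: []
LOAD_FAST_LOAD_FAST z,a → push 0,33. Stack: [0, 33]
BINARY_OP - → 0 - 33 = -33. Stack: [-33]
STORE_FAST n → n=-33. Stack: []
LOAD_FAST n → push -33. Stack: [-33]
LOAD_CONST → push 7. Stack: [-33, 7]
BINARY_OP ^ → -33 ^ 7 = -40. Stack: [-40]
RETURN_VALUE → return -40.

-40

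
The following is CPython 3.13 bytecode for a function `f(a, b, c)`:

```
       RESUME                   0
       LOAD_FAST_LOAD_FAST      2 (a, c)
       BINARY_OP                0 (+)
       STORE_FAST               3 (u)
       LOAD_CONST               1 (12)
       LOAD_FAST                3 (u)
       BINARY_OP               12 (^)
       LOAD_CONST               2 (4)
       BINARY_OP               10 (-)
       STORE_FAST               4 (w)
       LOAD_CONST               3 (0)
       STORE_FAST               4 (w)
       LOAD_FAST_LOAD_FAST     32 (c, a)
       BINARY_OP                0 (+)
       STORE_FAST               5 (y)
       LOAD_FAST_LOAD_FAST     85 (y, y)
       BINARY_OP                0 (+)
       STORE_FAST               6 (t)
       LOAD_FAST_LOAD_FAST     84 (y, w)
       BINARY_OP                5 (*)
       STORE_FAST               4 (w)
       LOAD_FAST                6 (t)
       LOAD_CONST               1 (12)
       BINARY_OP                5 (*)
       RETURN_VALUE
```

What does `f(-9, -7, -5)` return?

-336

LOAD_FAST_LOAD_FAST a,c → push -9,-5. Stack: [-9, -5]
BINARY_OP + → -9 + -5 = -14. Stack: [-14]
STORE_FAST u → u=-14. Stack: []
LOAD_CONST → push 12. Stack: [12]
LOAD_FAST u → push -14. Stack: [12, -14]
BINARY_OP ^ → 12 ^ -14 = -2. Stack: [-2]
LOAD_CONST → push 4. Stack: [-2, 4]
BINARY_OP - → -2 - 4 = -6. Stack: [-6]
STORE_FAST w → w=-6. Stack: []
LOAD_CONST → push 0. Stack: [0]
STORE_FAST w → w=0. Stack: []
LOAD_FAST_LOAD_FAST c,a → push -5,-9. Stack: [-5, -9]
BINARY_OP + → -5 + -9 = -14. Stack: [-14]
STORE_FAST y → y=-14. Stack: []
LOAD_FAST_LOAD_FAST y,y → push -14,-14. Stack: [-14, -14]
BINARY_OP + → -14 + -14 = -28. Stack: [-28]
STORE_FAST t → t=-28. Stack: []
LOAD_FAST_LOAD_FAST y,w → push -14,0. Stack: [-14, 0]
BINARY_OP * → -14 * 0 = 0. Stack: [0]
STORE_FAST w → w=0. Stack: []
LOAD_FAST t → push -28. Stack: [-28]
LOAD_CONST → push 12. Stack: [-28, 12]
BINARY_OP * → -28 * 12 = -336. Stack: [-336]
RETURN_VALUE → return -336.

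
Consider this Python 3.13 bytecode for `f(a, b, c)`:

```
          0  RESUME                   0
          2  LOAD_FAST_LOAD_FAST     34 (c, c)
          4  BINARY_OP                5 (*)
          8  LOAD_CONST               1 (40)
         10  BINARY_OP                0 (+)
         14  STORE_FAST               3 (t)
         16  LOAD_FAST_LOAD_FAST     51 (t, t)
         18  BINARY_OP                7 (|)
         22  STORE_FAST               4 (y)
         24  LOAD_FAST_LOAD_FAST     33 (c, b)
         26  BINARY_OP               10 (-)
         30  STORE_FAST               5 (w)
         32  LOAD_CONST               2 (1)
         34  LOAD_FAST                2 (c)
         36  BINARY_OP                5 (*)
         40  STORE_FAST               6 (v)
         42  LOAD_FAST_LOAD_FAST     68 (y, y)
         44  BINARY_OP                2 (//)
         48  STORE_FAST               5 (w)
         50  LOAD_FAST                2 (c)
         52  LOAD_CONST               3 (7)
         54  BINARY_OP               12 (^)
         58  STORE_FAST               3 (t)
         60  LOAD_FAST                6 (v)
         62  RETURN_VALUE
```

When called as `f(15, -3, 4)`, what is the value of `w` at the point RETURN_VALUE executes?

1

LOAD_FAST_LOAD_FAST c,c → push 4,4. Stack: [4, 4]
BINARY_OP * → 4 * 4 = 16. Stack: [16]
LOAD_CONST → push 40. Stack: [16, 40]
BINARY_OP + → 16 + 40 = 56. Stack: [56]
STORE_FAST t → t=56. Stack: []
LOAD_FAST_LOAD_FAST t,t → push 56,56. Stack: [56, 56]
BINARY_OP | → 56 | 56 = 56. Stack: [56]
STORE_FAST y → y=56. Stack: []
LOAD_FAST_LOAD_FAST c,b → push 4,-3. Stack: [4, -3]
BINARY_OP - → 4 - -3 = 7. Stack: [7]
STORE_FAST w → w=7. Stack: []
LOAD_CONST → push 1. Stack: [1]
LOAD_FAST c → push 4. Stack: [1, 4]
BINARY_OP * → 1 * 4 = 4. Stack: [4]
STORE_FAST v → v=4. Stack: []
LOAD_FAST_LOAD_FAST y,y → push 56,56. Stack: [56, 56]
BINARY_OP // → 56 // 56 = 1. Stack: [1]
STORE_FAST w → w=1. Stack: []
LOAD_FAST c → push 4. Stack: [4]
LOAD_CONST → push 7. Stack: [4, 7]
BINARY_OP ^ → 4 ^ 7 = 3. Stack: [3]
STORE_FAST t → t=3. Stack: []
LOAD_FAST v → push 4. Stack: [4]
RETURN_VALUE → return 4.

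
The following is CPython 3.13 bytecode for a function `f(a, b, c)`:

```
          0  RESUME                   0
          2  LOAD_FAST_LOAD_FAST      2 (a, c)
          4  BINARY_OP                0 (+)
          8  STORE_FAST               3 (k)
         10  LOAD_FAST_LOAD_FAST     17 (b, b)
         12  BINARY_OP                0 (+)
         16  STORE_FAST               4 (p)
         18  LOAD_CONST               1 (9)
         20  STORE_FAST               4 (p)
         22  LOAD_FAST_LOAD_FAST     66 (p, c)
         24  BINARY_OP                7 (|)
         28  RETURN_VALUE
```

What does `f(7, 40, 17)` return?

25

LOAD_FAST_LOAD_FAST a,c → push 7,17. Stack: [7, 17]
BINARY_OP + → 7 + 17 = 24. Stack: [24]
STORE_FAST k → k=24. Stack: []
LOAD_FAST_LOAD_FAST b,b → push 40,40. Stack: [40, 40]
BINARY_OP + → 40 + 40 = 80. Stack: [80]
STORE_FAST p → p=80. Stack: []
LOAD_CONST → push 9. Stack: [9]
STORE_FAST p → p=9. Stack: []
LOAD_FAST_LOAD_FAST p,c → push 9,17. Stack: [9, 17]
BINARY_OP | → 9 | 17 = 25. Stack: [25]
RETURN_VALUE → return 25.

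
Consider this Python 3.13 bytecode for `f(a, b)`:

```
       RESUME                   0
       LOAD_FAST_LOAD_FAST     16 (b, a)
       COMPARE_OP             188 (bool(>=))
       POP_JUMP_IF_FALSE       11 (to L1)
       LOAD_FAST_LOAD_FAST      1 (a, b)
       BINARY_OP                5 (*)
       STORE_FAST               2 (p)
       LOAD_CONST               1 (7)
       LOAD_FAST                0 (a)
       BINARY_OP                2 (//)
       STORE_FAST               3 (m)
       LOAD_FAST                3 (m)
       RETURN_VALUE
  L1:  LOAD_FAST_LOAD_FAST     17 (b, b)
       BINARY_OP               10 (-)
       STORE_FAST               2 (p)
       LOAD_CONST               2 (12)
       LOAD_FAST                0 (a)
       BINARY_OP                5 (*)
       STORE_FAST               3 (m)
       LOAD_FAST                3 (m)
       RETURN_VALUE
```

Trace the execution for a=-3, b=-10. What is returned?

LOAD_FAST_LOAD_FAST b,a → push -10,-3. Stack: [-10, -3]
COMPARE_OP bool(>=) → -10 vs -3 = False. Stack: [False]
POP_JUMP_IF_FALSE → pop False; jump. Stack: []
LOAD_FAST_LOAD_FAST b,b → push -10,-10. Stack: [-10, -10]
BINARY_OP - → -10 - -10 = 0. Stack: [0]
STORE_FAST p → p=0. Stack: []
LOAD_CONST → push 12. Stack: [12]
LOAD_FAST a → push -3. Stack: [12, -3]
BINARY_OP * → 12 * -3 = -36. Stack: [-36]
STORE_FAST m → m=-36. Stack: []
LOAD_FAST m → push -36. Stack: [-36]
RETURN_VALUE → return -36.

-36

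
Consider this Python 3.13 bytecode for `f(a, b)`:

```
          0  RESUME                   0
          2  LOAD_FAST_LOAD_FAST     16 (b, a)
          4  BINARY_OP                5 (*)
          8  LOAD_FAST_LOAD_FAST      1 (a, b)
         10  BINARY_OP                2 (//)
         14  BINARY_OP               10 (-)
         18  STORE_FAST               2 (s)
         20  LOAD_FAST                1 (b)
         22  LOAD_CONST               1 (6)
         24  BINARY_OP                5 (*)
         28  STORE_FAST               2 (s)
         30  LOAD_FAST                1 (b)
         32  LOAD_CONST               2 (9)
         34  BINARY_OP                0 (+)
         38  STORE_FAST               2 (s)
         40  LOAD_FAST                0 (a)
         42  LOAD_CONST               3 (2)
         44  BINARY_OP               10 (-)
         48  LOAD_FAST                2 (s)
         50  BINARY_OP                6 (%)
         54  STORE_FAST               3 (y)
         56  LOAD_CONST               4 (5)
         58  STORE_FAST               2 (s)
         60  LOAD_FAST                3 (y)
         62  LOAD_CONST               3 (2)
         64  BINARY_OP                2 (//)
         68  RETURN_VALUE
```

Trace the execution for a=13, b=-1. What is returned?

LOAD_FAST_LOAD_FAST b,a → push -1,13. Stack: [-1, 13]
BINARY_OP * → -1 * 13 = -13. Stack: [-13]
LOAD_FAST_LOAD_FAST a,b → push 13,-1. Stack: [-13, 13, -1]
BINARY_OP // → 13 // -1 = -13. Stack: [-13, -13]
BINARY_OP - → -13 - -13 = 0. Stack: [0]
STORE_FAST s → s=0. Stack: []
LOAD_FAST b → push -1. Stack: [-1]
LOAD_CONST → push 6. Stack: [-1, 6]
BINARY_OP * → -1 * 6 = -6. Stack: [-6]
STORE_FAST s → s=-6. Stack: []
LOAD_FAST b → push -1. Stack: [-1]
LOAD_CONST → push 9. Stack: [-1, 9]
BINARY_OP + → -1 + 9 = 8. Stack: [8]
STORE_FAST s → s=8. Stack: []
LOAD_FAST a → push 13. Stack: [13]
LOAD_CONST → push 2. Stack: [13, 2]
BINARY_OP - → 13 - 2 = 11. Stack: [11]
LOAD_FAST s → push 8. Stack: [11, 8]
BINARY_OP % → 11 % 8 = 3. Stack: [3]
STORE_FAST y → y=3. Stack: []
LOAD_CONST → push 5. Stack: [5]
STORE_FAST s → s=5. Stack: []
LOAD_FAST y → push 3. Stack: [3]
LOAD_CONST → push 2. Stack: [3, 2]
BINARY_OP // → 3 // 2 = 1. Stack: [1]
RETURN_VALUE → return 1.

1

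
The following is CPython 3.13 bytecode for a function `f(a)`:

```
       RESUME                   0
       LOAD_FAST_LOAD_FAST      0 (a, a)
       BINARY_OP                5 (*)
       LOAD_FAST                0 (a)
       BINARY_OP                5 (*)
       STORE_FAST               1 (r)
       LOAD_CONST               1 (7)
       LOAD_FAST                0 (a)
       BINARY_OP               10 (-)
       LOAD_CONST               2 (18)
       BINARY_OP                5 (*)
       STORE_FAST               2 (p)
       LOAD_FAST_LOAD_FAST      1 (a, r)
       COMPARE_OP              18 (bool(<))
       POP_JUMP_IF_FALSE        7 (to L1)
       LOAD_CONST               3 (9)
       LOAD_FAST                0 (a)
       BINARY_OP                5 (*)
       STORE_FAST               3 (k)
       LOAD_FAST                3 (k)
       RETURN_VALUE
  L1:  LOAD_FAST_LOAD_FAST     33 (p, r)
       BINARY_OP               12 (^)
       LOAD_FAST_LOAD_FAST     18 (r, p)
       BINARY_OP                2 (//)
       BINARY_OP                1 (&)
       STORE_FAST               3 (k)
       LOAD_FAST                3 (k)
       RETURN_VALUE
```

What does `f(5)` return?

45

LOAD_FAST_LOAD_FAST a,a → push 5,5. Stack: [5, 5]
BINARY_OP * → 5 * 5 = 25. Stack: [25]
LOAD_FAST a → push 5. Stack: [25, 5]
BINARY_OP * → 25 * 5 = 125. Stack: [125]
STORE_FAST r → r=125. Stack: []
LOAD_CONST → push 7. Stack: [7]
LOAD_FAST a → push 5. Stack: [7, 5]
BINARY_OP - → 7 - 5 = 2. Stack: [2]
LOAD_CONST → push 18. Stack: [2, 18]
BINARY_OP * → 2 * 18 = 36. Stack: [36]
STORE_FAST p → p=36. Stack: []
LOAD_FAST_LOAD_FAST a,r → push 5,125. Stack: [5, 125]
COMPARE_OP bool(<) → 5 vs 125 = True. Stack: [True]
POP_JUMP_IF_FALSE → pop True; no jump. Stack: []
LOAD_CONST → push 9. Stack: [9]
LOAD_FAST a → push 5. Stack: [9, 5]
BINARY_OP * → 9 * 5 = 45. Stack: [45]
STORE_FAST k → k=45. Stack: []
LOAD_FAST k → push 45. Stack: [45]
RETURN_VALUE → return 45.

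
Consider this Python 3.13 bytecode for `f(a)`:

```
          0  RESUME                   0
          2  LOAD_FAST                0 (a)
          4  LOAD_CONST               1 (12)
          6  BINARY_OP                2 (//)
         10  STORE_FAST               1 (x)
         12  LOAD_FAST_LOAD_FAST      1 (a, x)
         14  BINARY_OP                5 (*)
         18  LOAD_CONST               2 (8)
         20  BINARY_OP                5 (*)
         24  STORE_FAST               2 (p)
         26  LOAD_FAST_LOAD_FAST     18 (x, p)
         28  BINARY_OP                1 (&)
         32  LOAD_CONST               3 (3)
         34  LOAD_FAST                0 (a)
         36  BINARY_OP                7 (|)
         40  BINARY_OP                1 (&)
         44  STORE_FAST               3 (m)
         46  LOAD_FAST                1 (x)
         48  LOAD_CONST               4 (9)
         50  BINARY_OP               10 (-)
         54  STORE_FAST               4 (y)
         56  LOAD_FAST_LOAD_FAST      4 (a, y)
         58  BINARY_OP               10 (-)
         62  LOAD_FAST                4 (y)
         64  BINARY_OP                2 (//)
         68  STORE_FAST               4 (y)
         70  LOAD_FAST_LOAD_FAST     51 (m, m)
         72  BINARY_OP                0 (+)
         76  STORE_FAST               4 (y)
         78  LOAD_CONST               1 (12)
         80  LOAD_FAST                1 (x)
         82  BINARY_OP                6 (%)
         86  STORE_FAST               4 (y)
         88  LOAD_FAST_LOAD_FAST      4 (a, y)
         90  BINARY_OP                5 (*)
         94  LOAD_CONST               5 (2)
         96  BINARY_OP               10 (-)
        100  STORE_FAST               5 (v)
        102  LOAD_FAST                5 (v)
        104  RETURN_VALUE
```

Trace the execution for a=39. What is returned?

-2

LOAD_FAST a → push 39. Stack: [39]
LOAD_CONST → push 12. Stack: [39, 12]
BINARY_OP // → 39 // 12 = 3. Stack: [3]
STORE_FAST x → x=3. Stack: []
LOAD_FAST_LOAD_FAST a,x → push 39,3. Stack: [39, 3]
BINARY_OP * → 39 * 3 = 117. Stack: [117]
LOAD_CONST → push 8. Stack: [117, 8]
BINARY_OP * → 117 * 8 = 936. Stack: [936]
STORE_FAST p → p=936. Stack: []
LOAD_FAST_LOAD_FAST x,p → push 3,936. Stack: [3, 936]
BINARY_OP & → 3 & 936 = 0. Stack: [0]
LOAD_CONST → push 3. Stack: [0, 3]
LOAD_FAST a → push 39. Stack: [0, 3, 39]
BINARY_OP | → 3 | 39 = 39. Stack: [0, 39]
BINARY_OP & → 0 & 39 = 0. Stack: [0]
STORE_FAST m → m=0. Stack: []
LOAD_FAST x → push 3. Stack: [3]
LOAD_CONST → push 9. Stack: [3, 9]
BINARY_OP - → 3 - 9 = -6. Stack: [-6]
STORE_FAST y → y=-6. Stack: []
LOAD_FAST_LOAD_FAST a,y → push 39,-6. Stack: [39, -6]
BINARY_OP - → 39 - -6 = 45. Stack: [45]
LOAD_FAST y → push -6. Stack: [45, -6]
BINARY_OP // → 45 // -6 = -8. Stack: [-8]
STORE_FAST y → y=-8. Stack: []
LOAD_FAST_LOAD_FAST m,m → push 0,0. Stack: [0, 0]
BINARY_OP + → 0 + 0 = 0. Stack: [0]
STORE_FAST y → y=0. Stack: []
LOAD_CONST → push 12. Stack: [12]
LOAD_FAST x → push 3. Stack: [12, 3]
BINARY_OP % → 12 % 3 = 0. Stack: [0]
STORE_FAST y → y=0. Stack: []
LOAD_FAST_LOAD_FAST a,y → push 39,0. Stack: [39, 0]
BINARY_OP * → 39 * 0 = 0. Stack: [0]
LOAD_CONST → push 2. Stack: [0, 2]
BINARY_OP - → 0 - 2 = -2. Stack: [-2]
STORE_FAST v → v=-2. Stack: []
LOAD_FAST v → push -2. Stack: [-2]
RETURN_VALUE → return -2.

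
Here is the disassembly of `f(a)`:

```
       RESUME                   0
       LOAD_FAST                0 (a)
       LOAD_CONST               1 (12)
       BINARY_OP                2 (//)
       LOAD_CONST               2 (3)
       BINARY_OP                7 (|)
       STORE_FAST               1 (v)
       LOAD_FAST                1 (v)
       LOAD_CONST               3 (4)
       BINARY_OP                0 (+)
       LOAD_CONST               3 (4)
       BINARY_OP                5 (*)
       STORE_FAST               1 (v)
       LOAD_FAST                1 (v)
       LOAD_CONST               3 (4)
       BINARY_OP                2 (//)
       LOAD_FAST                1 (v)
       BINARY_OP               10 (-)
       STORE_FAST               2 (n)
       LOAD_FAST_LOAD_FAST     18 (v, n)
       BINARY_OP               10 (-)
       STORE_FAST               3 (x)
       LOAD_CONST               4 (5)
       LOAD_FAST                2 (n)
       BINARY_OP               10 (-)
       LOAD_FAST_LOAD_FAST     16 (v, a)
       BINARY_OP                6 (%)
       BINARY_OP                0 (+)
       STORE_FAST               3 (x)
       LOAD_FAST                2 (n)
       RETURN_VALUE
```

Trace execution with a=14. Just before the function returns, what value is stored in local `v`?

28

LOAD_FAST a → push 14. Stack: [14]
LOAD_CONST → push 12. Stack: [14, 12]
BINARY_OP // → 14 // 12 = 1. Stack: [1]
LOAD_CONST → push 3. Stack: [1, 3]
BINARY_OP | → 1 | 3 = 3. Stack: [3]
STORE_FAST v → v=3. Stack: []
LOAD_FAST v → push 3. Stack: [3]
LOAD_CONST → push 4. Stack: [3, 4]
BINARY_OP + → 3 + 4 = 7. Stack: [7]
LOAD_CONST → push 4. Stack: [7, 4]
BINARY_OP * → 7 * 4 = 28. Stack: [28]
STORE_FAST v → v=28. Stack: []
LOAD_FAST v → push 28. Stack: [28]
LOAD_CONST → push 4. Stack: [28, 4]
BINARY_OP // → 28 // 4 = 7. Stack: [7]
LOAD_FAST v → push 28. Stack: [7, 28]
BINARY_OP - → 7 - 28 = -21. Stack: [-21]
STORE_FAST n → n=-21. Stack: []
LOAD_FAST_LOAD_FAST v,n → push 28,-21. Stack: [28, -21]
BINARY_OP - → 28 - -21 = 49. Stack: [49]
STORE_FAST x → x=49. Stack: []
LOAD_CONST → push 5. Stack: [5]
LOAD_FAST n → push -21. Stack: [5, -21]
BINARY_OP - → 5 - -21 = 26. Stack: [26]
LOAD_FAST_LOAD_FAST v,a → push 28,14. Stack: [26, 28, 14]
BINARY_OP % → 28 % 14 = 0. Stack: [26, 0]
BINARY_OP + → 26 + 0 = 26. Stack: [26]
STORE_FAST x → x=26. Stack: []
LOAD_FAST n → push -21. Stack: [-21]
RETURN_VALUE → return -21.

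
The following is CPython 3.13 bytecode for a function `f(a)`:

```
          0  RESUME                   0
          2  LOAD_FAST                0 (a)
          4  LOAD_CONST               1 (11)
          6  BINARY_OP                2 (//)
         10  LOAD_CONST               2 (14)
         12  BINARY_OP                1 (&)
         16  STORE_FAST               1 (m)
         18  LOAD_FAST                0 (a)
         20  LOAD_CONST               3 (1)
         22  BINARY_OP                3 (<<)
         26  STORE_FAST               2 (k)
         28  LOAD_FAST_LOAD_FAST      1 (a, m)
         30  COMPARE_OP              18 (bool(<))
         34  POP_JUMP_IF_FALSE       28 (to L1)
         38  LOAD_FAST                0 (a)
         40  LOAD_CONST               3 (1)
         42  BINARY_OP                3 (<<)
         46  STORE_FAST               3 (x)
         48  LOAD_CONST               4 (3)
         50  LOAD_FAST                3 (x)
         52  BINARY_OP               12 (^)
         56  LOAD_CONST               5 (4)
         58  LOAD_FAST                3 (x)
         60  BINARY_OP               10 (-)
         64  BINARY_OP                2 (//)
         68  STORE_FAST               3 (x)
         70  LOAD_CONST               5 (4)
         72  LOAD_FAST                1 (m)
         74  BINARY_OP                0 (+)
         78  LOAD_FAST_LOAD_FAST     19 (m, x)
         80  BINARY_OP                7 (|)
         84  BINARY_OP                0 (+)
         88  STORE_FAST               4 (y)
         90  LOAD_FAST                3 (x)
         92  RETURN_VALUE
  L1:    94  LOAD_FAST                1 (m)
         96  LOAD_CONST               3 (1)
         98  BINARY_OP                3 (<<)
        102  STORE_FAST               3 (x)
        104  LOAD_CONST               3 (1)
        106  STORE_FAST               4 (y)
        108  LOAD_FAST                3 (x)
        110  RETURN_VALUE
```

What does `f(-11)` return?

LOAD_FAST a → push -11. Stack: [-11]
LOAD_CONST → push 11. Stack: [-11, 11]
BINARY_OP // → -11 // 11 = -1. Stack: [-1]
LOAD_CONST → push 14. Stack: [-1, 14]
BINARY_OP & → -1 & 14 = 14. Stack: [14]
STORE_FAST m → m=14. Stack: []
LOAD_FAST a → push -11. Stack: [-11]
LOAD_CONST → push 1. Stack: [-11, 1]
BINARY_OP << → -11 << 1 = -22. Stack: [-22]
STORE_FAST k → k=-22. Stack: []
LOAD_FAST_LOAD_FAST a,m → push -11,14. Stack: [-11, 14]
COMPARE_OP bool(<) → -11 vs 14 = True. Stack: [True]
POP_JUMP_IF_FALSE → pop True; no jump. Stack: []
LOAD_FAST a → push -11. Stack: [-11]
LOAD_CONST → push 1. Stack: [-11, 1]
BINARY_OP << → -11 << 1 = -22. Stack: [-22]
STORE_FAST x → x=-22. Stack: []
LOAD_CONST → push 3. Stack: [3]
LOAD_FAST x → push -22. Stack: [3, -22]
BINARY_OP ^ → 3 ^ -22 = -23. Stack: [-23]
LOAD_CONST → push 4. Stack: [-23, 4]
LOAD_FAST x → push -22. Stack: [-23, 4, -22]
BINARY_OP - → 4 - -22 = 26. Stack: [-23, 26]
BINARY_OP // → -23 // 26 = -1. Stack: [-1]
STORE_FAST x → x=-1. Stack: []
LOAD_CONST → push 4. Stack: [4]
LOAD_FAST m → push 14. Stack: [4, 14]
BINARY_OP + → 4 + 14 = 18. Stack: [18]
LOAD_FAST_LOAD_FAST m,x → push 14,-1. Stack: [18, 14, -1]
BINARY_OP | → 14 | -1 = -1. Stack: [18, -1]
BINARY_OP + → 18 + -1 = 17. Stack: [17]
STORE_FAST y → y=17. Stack: []
LOAD_FAST x → push -1. Stack: [-1]
RETURN_VALUE → return -1.

-1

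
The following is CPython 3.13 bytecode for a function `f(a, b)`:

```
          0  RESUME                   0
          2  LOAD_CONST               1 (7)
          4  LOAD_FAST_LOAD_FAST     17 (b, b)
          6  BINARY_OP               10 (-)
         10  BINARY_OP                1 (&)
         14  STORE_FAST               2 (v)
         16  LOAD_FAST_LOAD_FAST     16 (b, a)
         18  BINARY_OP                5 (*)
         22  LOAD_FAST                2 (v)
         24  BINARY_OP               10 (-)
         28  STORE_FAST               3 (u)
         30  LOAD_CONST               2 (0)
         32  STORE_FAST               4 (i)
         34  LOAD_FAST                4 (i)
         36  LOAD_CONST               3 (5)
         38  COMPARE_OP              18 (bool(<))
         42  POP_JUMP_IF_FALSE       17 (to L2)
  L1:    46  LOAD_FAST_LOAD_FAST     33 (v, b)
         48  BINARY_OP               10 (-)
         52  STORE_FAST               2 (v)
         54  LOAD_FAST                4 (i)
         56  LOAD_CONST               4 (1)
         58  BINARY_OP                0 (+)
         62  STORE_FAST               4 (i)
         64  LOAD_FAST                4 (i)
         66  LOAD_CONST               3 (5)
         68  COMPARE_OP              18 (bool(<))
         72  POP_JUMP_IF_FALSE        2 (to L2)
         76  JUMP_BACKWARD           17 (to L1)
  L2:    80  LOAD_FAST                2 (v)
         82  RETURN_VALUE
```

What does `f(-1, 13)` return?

LOAD_CONST → push 7
LOAD_FAST_LOAD_FAST b,b → push 13,13
BINARY_OP - → 13 - 13 = 0
BINARY_OP & → 7 & 0 = 0
STORE_FAST v → v=0
LOAD_FAST_LOAD_FAST b,a → push 13,-1
BINARY_OP * → 13 * -1 = -13
LOAD_FAST v → push 0
BINARY_OP - → -13 - 0 = -13
STORE_FAST u → u=-13
LOAD_CONST → push 0
STORE_FAST i → i=0
LOAD_FAST i → push 0
LOAD_CONST → push 5
COMPARE_OP bool(<) → 0 vs 5 = True
POP_JUMP_IF_FALSE → pop True; no jump
LOAD_FAST_LOAD_FAST v,b → push 0,13
BINARY_OP - → 0 - 13 = -13
STORE_FAST v → v=-13
LOAD_FAST i → push 0
LOAD_CONST → push 1
BINARY_OP + → 0 + 1 = 1
STORE_FAST i → i=1
LOAD_FAST i → push 1
LOAD_CONST → push 5
COMPARE_OP bool(<) → 1 vs 5 = True
POP_JUMP_IF_FALSE → pop True; no jump
LOAD_FAST_LOAD_FAST v,b → push -13,13
BINARY_OP - → -13 - 13 = -26
STORE_FAST v → v=-26
LOAD_FAST i → push 1
LOAD_CONST → push 1
BINARY_OP + → 1 + 1 = 2
STORE_FAST i → i=2
LOAD_FAST i → push 2
LOAD_CONST → push 5
COMPARE_OP bool(<) → 2 vs 5 = True
POP_JUMP_IF_FALSE → pop True; no jump
LOAD_FAST_LOAD_FAST v,b → push -26,13
BINARY_OP - → -26 - 13 = -39
STORE_FAST v → v=-39
LOAD_FAST i → push 2
LOAD_CONST → push 1
BINARY_OP + → 2 + 1 = 3
STORE_FAST i → i=3
LOAD_FAST i → push 3
LOAD_CONST → push 5
COMPARE_OP bool(<) → 3 vs 5 = True
POP_JUMP_IF_FALSE → pop True; no jump
LOAD_FAST_LOAD_FAST v,b → push -39,13
BINARY_OP - → -39 - 13 = -52
STORE_FAST v → v=-52
LOAD_FAST i → push 3
LOAD_CONST → push 1
BINARY_OP + → 3 + 1 = 4
STORE_FAST i → i=4
LOAD_FAST i → push 4
LOAD_CONST → push 5
COMPARE_OP bool(<) → 4 vs 5 = True
POP_JUMP_IF_FALSE → pop True; no jump
LOAD_FAST_LOAD_FAST v,b → push -52,13
BINARY_OP - → -52 - 13 = -65
STORE_FAST v → v=-65
LOAD_FAST i → push 4
LOAD_CONST → push 1
BINARY_OP + → 4 + 1 = 5
STORE_FAST i → i=5
LOAD_FAST i → push 5
LOAD_CONST → push 5
COMPARE_OP bool(<) → 5 vs 5 = False
POP_JUMP_IF_FALSE → pop False; jump
LOAD_FAST v → push -65
RETURN_VALUE → return -65.

-65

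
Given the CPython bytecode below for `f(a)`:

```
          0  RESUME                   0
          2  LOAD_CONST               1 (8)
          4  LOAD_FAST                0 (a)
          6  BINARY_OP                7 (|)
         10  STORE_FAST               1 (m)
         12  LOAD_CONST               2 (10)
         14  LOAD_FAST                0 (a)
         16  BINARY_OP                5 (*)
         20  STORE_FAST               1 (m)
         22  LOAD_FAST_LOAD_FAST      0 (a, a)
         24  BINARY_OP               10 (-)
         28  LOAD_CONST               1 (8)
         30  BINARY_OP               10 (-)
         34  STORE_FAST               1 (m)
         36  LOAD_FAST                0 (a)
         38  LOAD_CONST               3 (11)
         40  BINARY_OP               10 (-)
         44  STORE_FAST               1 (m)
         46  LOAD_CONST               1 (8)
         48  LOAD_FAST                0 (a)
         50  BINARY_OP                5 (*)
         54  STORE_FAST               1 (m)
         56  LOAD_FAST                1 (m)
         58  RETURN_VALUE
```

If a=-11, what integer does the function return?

-88

LOAD_CONST → push 8. Stack: [8]
LOAD_FAST a → push -11. Stack: [8, -11]
BINARY_OP | → 8 | -11 = -3. Stack: [-3]
STORE_FAST m → m=-3. Stack: []
LOAD_CONST → push 10. Stack: [10]
LOAD_FAST a → push -11. Stack: [10, -11]
BINARY_OP * → 10 * -11 = -110. Stack: [-110]
STORE_FAST m → m=-110. Stack: []
LOAD_FAST_LOAD_FAST a,a → push -11,-11. Stack: [-11, -11]
BINARY_OP - → -11 - -11 = 0. Stack: [0]
LOAD_CONST → push 8. Stack: [0, 8]
BINARY_OP - → 0 - 8 = -8. Stack: [-8]
STORE_FAST m → m=-8. Stack: []
LOAD_FAST a → push -11. Stack: [-11]
LOAD_CONST → push 11. Stack: [-11, 11]
BINARY_OP - → -11 - 11 = -22. Stack: [-22]
STORE_FAST m → m=-22. Stack: []
LOAD_CONST → push 8. Stack: [8]
LOAD_FAST a → push -11. Stack: [8, -11]
BINARY_OP * → 8 * -11 = -88. Stack: [-88]
STORE_FAST m → m=-88. Stack: []
LOAD_FAST m → push -88. Stack: [-88]
RETURN_VALUE → return -88.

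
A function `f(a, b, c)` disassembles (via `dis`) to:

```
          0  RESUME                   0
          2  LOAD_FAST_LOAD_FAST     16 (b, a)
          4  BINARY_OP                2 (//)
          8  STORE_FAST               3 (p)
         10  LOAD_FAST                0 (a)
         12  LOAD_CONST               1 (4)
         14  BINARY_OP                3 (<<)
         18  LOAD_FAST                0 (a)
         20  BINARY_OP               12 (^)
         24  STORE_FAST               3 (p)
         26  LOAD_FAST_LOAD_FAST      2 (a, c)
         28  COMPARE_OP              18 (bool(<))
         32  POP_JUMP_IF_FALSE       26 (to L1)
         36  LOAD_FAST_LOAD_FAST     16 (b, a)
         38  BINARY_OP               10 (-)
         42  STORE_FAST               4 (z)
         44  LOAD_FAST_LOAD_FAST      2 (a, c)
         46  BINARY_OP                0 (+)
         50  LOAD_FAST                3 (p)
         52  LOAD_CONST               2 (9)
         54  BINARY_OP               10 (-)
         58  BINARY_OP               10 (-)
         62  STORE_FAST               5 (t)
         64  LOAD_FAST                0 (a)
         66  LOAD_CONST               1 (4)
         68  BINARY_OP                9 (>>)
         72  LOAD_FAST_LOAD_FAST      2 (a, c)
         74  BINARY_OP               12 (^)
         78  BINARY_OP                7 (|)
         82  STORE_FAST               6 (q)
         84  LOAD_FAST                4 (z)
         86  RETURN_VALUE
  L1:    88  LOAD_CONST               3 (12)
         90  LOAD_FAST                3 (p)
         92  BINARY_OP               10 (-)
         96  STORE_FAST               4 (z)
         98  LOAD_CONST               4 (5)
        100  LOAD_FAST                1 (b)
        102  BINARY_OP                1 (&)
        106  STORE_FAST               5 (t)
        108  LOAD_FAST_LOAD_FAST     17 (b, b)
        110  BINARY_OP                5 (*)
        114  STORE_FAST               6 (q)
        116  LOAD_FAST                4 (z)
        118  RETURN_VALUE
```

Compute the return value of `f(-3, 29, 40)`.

32

LOAD_FAST_LOAD_FAST b,a → push 29,-3. Stack: [29, -3]
BINARY_OP // → 29 // -3 = -10. Stack: [-10]
STORE_FAST p → p=-10. Stack: []
LOAD_FAST a → push -3. Stack: [-3]
LOAD_CONST → push 4. Stack: [-3, 4]
BINARY_OP << → -3 << 4 = -48. Stack: [-48]
LOAD_FAST a → push -3. Stack: [-48, -3]
BINARY_OP ^ → -48 ^ -3 = 45. Stack: [45]
STORE_FAST p → p=45. Stack: []
LOAD_FAST_LOAD_FAST a,c → push -3,40. Stack: [-3, 40]
COMPARE_OP bool(<) → -3 vs 40 = True. Stack: [True]
POP_JUMP_IF_FALSE → pop True; no jump. Stack: []
LOAD_FAST_LOAD_FAST b,a → push 29,-3. Stack: [29, -3]
BINARY_OP - → 29 - -3 = 32. Stack: [32]
STORE_FAST z → z=32. Stack: []
LOAD_FAST_LOAD_FAST a,c → push -3,40. Stack: [-3, 40]
BINARY_OP + → -3 + 40 = 37. Stack: [37]
LOAD_FAST p → push 45. Stack: [37, 45]
LOAD_CONST → push 9. Stack: [37, 45, 9]
BINARY_OP - → 45 - 9 = 36. Stack: [37, 36]
BINARY_OP - → 37 - 36 = 1. Stack: [1]
STORE_FAST t → t=1. Stack: []
LOAD_FAST a → push -3. Stack: [-3]
LOAD_CONST → push 4. Stack: [-3, 4]
BINARY_OP >> → -3 >> 4 = -1. Stack: [-1]
LOAD_FAST_LOAD_FAST a,c → push -3,40. Stack: [-1, -3, 40]
BINARY_OP ^ → -3 ^ 40 = -43. Stack: [-1, -43]
BINARY_OP | → -1 | -43 = -1. Stack: [-1]
STORE_FAST q → q=-1. Stack: []
LOAD_FAST z → push 32. Stack: [32]
RETURN_VALUE → return 32.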